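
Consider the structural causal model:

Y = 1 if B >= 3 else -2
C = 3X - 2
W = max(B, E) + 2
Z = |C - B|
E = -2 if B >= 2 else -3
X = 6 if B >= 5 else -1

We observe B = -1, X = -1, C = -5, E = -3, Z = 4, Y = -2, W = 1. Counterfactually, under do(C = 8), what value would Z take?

do(C=8) replaces the equation C = 3X - 2 with the constant C = 8.
Z = |C - B|  [with C=8, B=-1]  = 9

9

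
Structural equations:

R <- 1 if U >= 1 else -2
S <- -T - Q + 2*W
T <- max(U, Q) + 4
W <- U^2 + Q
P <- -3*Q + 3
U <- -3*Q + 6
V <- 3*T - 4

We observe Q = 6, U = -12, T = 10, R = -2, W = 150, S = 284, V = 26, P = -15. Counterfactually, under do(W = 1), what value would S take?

-14

The intervention breaks the incoming arrows to W: W <- U^2 + Q no longer applies, and W = 1.
U = -3*Q + 6  [with Q=6]  = -12
T = max(U, Q) + 4  [with U=-12, Q=6]  = 10
S = -T - Q + 2*W  [with T=10, Q=6, W=1]  = -14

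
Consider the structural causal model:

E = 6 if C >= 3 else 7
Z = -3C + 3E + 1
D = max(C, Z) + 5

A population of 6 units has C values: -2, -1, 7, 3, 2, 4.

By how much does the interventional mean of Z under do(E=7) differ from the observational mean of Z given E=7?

-7.5

Under do(E=7), E's equation is replaced by E=7 for every unit. Per-unit Z: 28, 25, 1, 13, 16, 10. Mean = 15.5.
E[Z|E=7] averages over only the 3 units with E=7 (C = -2, -1, 2): Z = 28, 25, 16, mean 23.
Difference = 15.5 − 23 = -7.5.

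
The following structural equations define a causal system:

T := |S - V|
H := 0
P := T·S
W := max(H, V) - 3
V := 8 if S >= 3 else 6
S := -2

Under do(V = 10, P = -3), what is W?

The joint intervention fixes V = 10, P = -3, removing each variable's own equation.
W = max(H, V) - 3  [with H=0, V=10]  = 7

7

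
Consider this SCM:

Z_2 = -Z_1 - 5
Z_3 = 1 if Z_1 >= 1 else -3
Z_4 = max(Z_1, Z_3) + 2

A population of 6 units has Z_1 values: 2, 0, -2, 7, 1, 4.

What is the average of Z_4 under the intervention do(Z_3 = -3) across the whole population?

4

Every unit gets Z_3=-3 under the intervention. Z_4 values become 4, 2, 0, 9, 3, 6; E[Z_4|do(Z_3=-3)] = 4.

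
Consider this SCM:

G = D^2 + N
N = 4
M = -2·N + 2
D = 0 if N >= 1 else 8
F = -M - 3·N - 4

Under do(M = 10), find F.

-26

Under do(M=10), the mechanism M = -2·N + 2 is discarded; M is fixed at 10.
F = -M - 3·N - 4  [with M=10, N=4]  = -26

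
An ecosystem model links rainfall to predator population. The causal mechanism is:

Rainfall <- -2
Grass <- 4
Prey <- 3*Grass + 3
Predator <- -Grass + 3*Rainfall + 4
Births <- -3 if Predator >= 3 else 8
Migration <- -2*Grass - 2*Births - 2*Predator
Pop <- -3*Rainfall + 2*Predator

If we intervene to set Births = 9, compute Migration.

-14

The intervention breaks the incoming arrows to Births: Births <- -3 if Predator >= 3 else 8 no longer applies, and Births = 9.
Predator = -Grass + 3*Rainfall + 4  [with Grass=4, Rainfall=-2]  = -6
Migration = -2*Grass - 2*Births - 2*Predator  [with Grass=4, Births=9, Predator=-6]  = -14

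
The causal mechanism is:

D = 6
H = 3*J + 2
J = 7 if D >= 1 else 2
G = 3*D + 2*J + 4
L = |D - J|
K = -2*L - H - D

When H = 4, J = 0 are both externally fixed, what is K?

-22

Setting H = 4, J = 0 by intervention discards those variables' equations.
L = |D - J|  [with D=6, J=0]  = 6
K = -2*L - H - D  [with L=6, H=4, D=6]  = -22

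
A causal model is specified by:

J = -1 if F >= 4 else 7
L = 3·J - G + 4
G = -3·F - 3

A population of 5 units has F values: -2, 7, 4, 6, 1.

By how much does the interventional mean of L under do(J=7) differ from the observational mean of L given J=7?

11.1

Every unit gets J=7 under the intervention. L values become 22, 49, 40, 46, 31; E[L|do(J=7)] = 37.6.
Conditioning on J=7 selects the 2 unit(s) with F ∈ {-2, 1}. Their L values: 22, 31. Mean = 26.5.
Difference = 37.6 − 26.5 = 11.1.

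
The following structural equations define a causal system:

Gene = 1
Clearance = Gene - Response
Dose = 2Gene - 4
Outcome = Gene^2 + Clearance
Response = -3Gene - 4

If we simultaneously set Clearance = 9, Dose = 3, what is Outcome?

The joint intervention fixes Clearance = 9, Dose = 3, removing each variable's own equation.
Outcome = Gene^2 + Clearance  [with Gene=1, Clearance=9]  = 10

10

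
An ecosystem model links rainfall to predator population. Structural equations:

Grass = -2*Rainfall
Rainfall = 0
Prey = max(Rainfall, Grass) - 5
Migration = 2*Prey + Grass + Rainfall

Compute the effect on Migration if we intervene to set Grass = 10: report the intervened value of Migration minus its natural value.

Under do(Grass=10), the mechanism Grass = -2*Rainfall is discarded; Grass is fixed at 10.
Prey = max(Rainfall, Grass) - 5  [with Rainfall=0, Grass=10]  = 5
Migration = 2*Prey + Grass + Rainfall  [with Prey=5, Grass=10, Rainfall=0]  = 20
Without intervention: Grass = -2*Rainfall  [with Rainfall=0]  = 0; Prey = max(Rainfall, Grass) - 5  [with Rainfall=0, Grass=0]  = -5; Migration = 2*Prey + Grass + Rainfall  [with Prey=-5, Grass=0, Rainfall=0]  = -10.
Change = 20 − (-10) = 30.

30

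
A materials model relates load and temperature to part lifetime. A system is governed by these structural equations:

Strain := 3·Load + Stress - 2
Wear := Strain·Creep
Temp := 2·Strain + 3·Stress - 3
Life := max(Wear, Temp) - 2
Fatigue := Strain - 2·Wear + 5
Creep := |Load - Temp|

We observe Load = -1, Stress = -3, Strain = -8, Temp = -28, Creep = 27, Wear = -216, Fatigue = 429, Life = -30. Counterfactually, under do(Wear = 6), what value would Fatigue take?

Intervening sets Wear = 6 and removes its equation (Wear := Strain·Creep).
Strain = 3·Load + Stress - 2  [with Load=-1, Stress=-3]  = -8
Fatigue = Strain - 2·Wear + 5  [with Strain=-8, Wear=6]  = -15

-15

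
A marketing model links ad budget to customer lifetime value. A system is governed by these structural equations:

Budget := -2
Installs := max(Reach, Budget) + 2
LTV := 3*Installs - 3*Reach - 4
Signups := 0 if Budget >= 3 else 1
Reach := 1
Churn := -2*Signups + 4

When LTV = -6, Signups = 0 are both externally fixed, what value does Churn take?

4

Setting LTV = -6, Signups = 0 by intervention discards those variables' equations.
Churn = -2*Signups + 4  [with Signups=0]  = 4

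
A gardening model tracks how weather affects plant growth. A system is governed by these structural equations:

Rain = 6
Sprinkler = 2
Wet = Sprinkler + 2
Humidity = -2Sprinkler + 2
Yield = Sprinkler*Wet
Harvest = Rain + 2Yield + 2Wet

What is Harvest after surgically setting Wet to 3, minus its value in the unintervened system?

-6

The intervention breaks the incoming arrows to Wet: Wet = Sprinkler + 2 no longer applies, and Wet = 3.
Yield = Sprinkler*Wet  [with Sprinkler=2, Wet=3]  = 6
Harvest = Rain + 2Yield + 2Wet  [with Rain=6, Yield=6, Wet=3]  = 24
Without intervention: Wet = Sprinkler + 2  [with Sprinkler=2]  = 4; Yield = Sprinkler*Wet  [with Sprinkler=2, Wet=4]  = 8; Harvest = Rain + 2Yield + 2Wet  [with Rain=6, Yield=8, Wet=4]  = 30.
Change = 24 − 30 = -6.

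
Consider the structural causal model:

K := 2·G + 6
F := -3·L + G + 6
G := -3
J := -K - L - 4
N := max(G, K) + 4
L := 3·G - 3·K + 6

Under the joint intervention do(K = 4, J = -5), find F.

48

Setting K = 4, J = -5 by intervention discards those variables' equations.
L = 3·G - 3·K + 6  [with G=-3, K=4]  = -15
F = -3·L + G + 6  [with L=-15, G=-3]  = 48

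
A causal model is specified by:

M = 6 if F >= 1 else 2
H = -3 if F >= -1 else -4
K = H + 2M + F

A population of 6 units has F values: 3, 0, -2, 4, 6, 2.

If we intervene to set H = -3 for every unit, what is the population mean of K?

do(H=-3) breaks H's dependence on F. With H=-3 fixed, K across the units is 12, 1, -1, 13, 15, 11, mean 8.5.

8.5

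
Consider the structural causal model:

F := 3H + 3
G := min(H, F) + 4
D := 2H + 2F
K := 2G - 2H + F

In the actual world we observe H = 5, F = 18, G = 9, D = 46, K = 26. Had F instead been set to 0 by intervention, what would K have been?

-2

do(F=0) replaces the equation F := 3H + 3 with the constant F = 0.
G = min(H, F) + 4  [with H=5, F=0]  = 4
K = 2G - 2H + F  [with G=4, H=5, F=0]  = -2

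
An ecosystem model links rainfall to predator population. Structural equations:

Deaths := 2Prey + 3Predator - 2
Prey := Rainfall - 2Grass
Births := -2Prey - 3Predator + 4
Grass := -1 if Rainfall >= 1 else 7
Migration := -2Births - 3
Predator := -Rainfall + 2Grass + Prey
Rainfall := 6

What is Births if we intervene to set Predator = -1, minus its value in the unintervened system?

Intervening sets Predator = -1 and removes its equation (Predator := -Rainfall + 2Grass + Prey).
Grass = -1 if Rainfall >= 1 else 7  [with Rainfall=6]  = -1
Prey = Rainfall - 2Grass  [with Rainfall=6, Grass=-1]  = 8
Births = -2Prey - 3Predator + 4  [with Prey=8, Predator=-1]  = -9
Without intervention: Grass = -1 if Rainfall >= 1 else 7  [with Rainfall=6]  = -1; Prey = Rainfall - 2Grass  [with Rainfall=6, Grass=-1]  = 8; Predator = -Rainfall + 2Grass + Prey  [with Rainfall=6, Grass=-1, Prey=8]  = 0; Births = -2Prey - 3Predator + 4  [with Prey=8, Predator=0]  = -12.
Change = -9 − (-12) = 3.

3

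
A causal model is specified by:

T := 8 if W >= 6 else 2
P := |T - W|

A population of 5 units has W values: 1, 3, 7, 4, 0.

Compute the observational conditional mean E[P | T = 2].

1.5

Observing T=2 restricts to units where T's equation naturally yields 2: W ∈ {1, 3, 4, 0}. In that subpopulation P = 1, 1, 2, 2, mean 1.5.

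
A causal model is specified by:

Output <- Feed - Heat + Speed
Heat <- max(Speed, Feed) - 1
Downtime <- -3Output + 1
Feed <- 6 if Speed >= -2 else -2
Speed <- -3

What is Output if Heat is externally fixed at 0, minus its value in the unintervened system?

-3

The intervention breaks the incoming arrows to Heat: Heat <- max(Speed, Feed) - 1 no longer applies, and Heat = 0.
Feed = 6 if Speed >= -2 else -2  [with Speed=-3]  = -2
Output = Feed - Heat + Speed  [with Feed=-2, Heat=0, Speed=-3]  = -5
Without intervention: Feed = 6 if Speed >= -2 else -2  [with Speed=-3]  = -2; Heat = max(Speed, Feed) - 1  [with Speed=-3, Feed=-2]  = -3; Output = Feed - Heat + Speed  [with Feed=-2, Heat=-3, Speed=-3]  = -2.
Change = -5 − (-2) = -3.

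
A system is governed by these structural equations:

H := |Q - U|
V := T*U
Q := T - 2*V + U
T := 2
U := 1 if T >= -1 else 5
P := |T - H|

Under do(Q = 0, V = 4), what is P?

The joint intervention fixes Q = 0, V = 4, removing each variable's own equation.
U = 1 if T >= -1 else 5  [with T=2]  = 1
H = |Q - U|  [with Q=0, U=1]  = 1
P = |T - H|  [with T=2, H=1]  = 1

1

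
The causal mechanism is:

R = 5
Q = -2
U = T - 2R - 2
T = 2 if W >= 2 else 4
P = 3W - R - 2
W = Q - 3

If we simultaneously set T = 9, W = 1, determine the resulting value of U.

-3

The joint intervention fixes T = 9, W = 1, removing each variable's own equation.
U = T - 2R - 2  [with T=9, R=5]  = -3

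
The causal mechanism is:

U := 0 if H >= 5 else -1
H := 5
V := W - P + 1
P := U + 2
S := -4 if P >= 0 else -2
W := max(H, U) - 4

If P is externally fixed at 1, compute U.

The intervention breaks the incoming arrows to P: P := U + 2 no longer applies, and P = 1.
Since U is not a descendant of the intervened variable, it is unaffected.
U = 0 if H >= 5 else -1  [with H=5]  = 0

0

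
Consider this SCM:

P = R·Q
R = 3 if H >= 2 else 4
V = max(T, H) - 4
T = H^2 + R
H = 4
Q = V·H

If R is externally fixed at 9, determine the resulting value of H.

4

Under do(R=9), the mechanism R = 3 if H >= 2 else 4 is discarded; R is fixed at 9.
H is not downstream of the intervention, so its value is determined by the original equations.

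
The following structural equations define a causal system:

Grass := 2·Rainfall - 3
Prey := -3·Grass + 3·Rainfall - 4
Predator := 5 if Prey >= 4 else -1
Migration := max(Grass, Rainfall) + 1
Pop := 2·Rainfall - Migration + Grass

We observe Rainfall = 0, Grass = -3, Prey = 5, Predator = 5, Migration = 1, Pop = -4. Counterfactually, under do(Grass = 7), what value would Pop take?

-1

Under do(Grass=7), the mechanism Grass := 2·Rainfall - 3 is discarded; Grass is fixed at 7.
Migration = max(Grass, Rainfall) + 1  [with Grass=7, Rainfall=0]  = 8
Pop = 2·Rainfall - Migration + Grass  [with Rainfall=0, Migration=8, Grass=7]  = -1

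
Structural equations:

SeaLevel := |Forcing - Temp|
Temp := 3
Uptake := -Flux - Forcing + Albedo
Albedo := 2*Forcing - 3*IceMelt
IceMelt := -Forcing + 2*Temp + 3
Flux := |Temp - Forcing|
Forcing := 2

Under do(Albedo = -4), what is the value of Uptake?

The intervention breaks the incoming arrows to Albedo: Albedo := 2*Forcing - 3*IceMelt no longer applies, and Albedo = -4.
Flux = |Temp - Forcing|  [with Temp=3, Forcing=2]  = 1
Uptake = -Flux - Forcing + Albedo  [with Flux=1, Forcing=2, Albedo=-4]  = -7

-7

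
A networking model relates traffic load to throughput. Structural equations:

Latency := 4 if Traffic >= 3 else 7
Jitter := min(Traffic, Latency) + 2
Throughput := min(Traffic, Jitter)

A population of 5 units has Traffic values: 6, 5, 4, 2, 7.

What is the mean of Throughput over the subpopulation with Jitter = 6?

Conditioning on Jitter=6 selects the 4 unit(s) with Traffic ∈ {6, 5, 4, 7}. Their Throughput values: 6, 5, 4, 6. Mean = 5.25.

5.25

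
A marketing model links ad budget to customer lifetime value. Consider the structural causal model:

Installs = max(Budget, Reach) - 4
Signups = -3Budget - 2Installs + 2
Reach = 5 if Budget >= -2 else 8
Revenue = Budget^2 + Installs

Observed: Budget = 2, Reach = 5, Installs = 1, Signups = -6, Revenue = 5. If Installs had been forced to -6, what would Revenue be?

-2

do(Installs=-6) replaces the equation Installs = max(Budget, Reach) - 4 with the constant Installs = -6.
Revenue = Budget^2 + Installs  [with Budget=2, Installs=-6]  = -2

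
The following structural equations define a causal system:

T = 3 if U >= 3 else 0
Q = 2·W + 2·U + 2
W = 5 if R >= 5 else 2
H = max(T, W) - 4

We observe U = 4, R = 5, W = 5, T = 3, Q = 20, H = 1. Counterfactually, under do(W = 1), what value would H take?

The intervention breaks the incoming arrows to W: W = 5 if R >= 5 else 2 no longer applies, and W = 1.
T = 3 if U >= 3 else 0  [with U=4]  = 3
H = max(T, W) - 4  [with T=3, W=1]  = -1

-1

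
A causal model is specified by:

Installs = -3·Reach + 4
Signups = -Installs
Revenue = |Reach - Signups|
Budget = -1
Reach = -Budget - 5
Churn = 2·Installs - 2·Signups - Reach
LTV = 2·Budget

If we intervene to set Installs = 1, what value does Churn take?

8

do(Installs=1) replaces the equation Installs = -3·Reach + 4 with the constant Installs = 1.
Reach = -Budget - 5  [with Budget=-1]  = -4
Signups = -Installs  [with Installs=1]  = -1
Churn = 2·Installs - 2·Signups - Reach  [with Installs=1, Signups=-1, Reach=-4]  = 8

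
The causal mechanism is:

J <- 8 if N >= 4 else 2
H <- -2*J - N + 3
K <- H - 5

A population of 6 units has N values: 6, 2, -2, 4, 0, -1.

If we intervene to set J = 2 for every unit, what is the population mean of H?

-2.5

Under do(J=2), J's equation is replaced by J=2 for every unit. Per-unit H: -7, -3, 1, -5, -1, 0. Mean = -2.5.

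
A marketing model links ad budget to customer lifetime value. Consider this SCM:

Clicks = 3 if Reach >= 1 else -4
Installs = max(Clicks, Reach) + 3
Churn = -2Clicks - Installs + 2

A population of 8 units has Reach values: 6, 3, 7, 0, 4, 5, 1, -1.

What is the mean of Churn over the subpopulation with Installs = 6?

-10

Observing Installs=6 restricts to units where Installs's equation naturally yields 6: Reach ∈ {3, 1}. In that subpopulation Churn = -10, -10, mean -10.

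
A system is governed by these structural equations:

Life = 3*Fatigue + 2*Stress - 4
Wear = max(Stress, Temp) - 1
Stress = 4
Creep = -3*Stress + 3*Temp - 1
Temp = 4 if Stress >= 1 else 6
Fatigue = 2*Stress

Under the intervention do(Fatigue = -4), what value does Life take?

-8

The intervention breaks the incoming arrows to Fatigue: Fatigue = 2*Stress no longer applies, and Fatigue = -4.
Life = 3*Fatigue + 2*Stress - 4  [with Fatigue=-4, Stress=4]  = -8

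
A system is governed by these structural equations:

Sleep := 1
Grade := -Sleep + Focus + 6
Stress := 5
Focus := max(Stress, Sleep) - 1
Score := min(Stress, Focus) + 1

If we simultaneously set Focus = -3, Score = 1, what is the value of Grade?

Setting Focus = -3, Score = 1 by intervention discards those variables' equations.
Grade = -Sleep + Focus + 6  [with Sleep=1, Focus=-3]  = 2

2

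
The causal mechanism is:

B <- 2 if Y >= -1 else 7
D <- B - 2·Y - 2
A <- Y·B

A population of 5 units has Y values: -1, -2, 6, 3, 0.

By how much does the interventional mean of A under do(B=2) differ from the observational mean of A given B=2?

-1.6

Every unit gets B=2 under the intervention. A values become -2, -4, 12, 6, 0; E[A|do(B=2)] = 2.4.
Conditioning on B=2 selects the 4 unit(s) with Y ∈ {-1, 6, 3, 0}. Their A values: -2, 12, 6, 0. Mean = 4.
Difference = 2.4 − 4 = -1.6.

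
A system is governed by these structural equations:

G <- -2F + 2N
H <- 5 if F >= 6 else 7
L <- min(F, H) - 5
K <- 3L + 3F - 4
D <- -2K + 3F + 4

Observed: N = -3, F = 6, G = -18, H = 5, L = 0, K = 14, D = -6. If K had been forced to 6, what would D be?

10

Intervening sets K = 6 and removes its equation (K <- 3L + 3F - 4).
D = -2K + 3F + 4  [with K=6, F=6]  = 10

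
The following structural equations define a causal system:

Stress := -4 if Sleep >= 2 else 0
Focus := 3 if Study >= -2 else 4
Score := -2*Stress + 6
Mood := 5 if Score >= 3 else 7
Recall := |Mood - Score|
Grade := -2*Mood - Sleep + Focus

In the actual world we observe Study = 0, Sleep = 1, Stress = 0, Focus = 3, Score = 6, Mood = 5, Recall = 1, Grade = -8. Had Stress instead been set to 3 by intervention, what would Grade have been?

The intervention breaks the incoming arrows to Stress: Stress := -4 if Sleep >= 2 else 0 no longer applies, and Stress = 3.
Focus = 3 if Study >= -2 else 4  [with Study=0]  = 3
Score = -2*Stress + 6  [with Stress=3]  = 0
Mood = 5 if Score >= 3 else 7  [with Score=0]  = 7
Grade = -2*Mood - Sleep + Focus  [with Mood=7, Sleep=1, Focus=3]  = -12

-12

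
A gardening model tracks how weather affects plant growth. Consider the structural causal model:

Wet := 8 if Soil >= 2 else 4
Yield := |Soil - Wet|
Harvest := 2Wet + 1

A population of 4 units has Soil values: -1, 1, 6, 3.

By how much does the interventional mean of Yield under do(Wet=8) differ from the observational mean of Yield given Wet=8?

2.25

The intervention sets Wet=8 in all 4 units regardless of Soil. Recomputing Yield per unit gives 9, 7, 2, 5; average 5.75.
Observing Wet=8 restricts to units where Wet's equation naturally yields 8: Soil ∈ {6, 3}. In that subpopulation Yield = 2, 5, mean 3.5.
Difference = 5.75 − 3.5 = 2.25.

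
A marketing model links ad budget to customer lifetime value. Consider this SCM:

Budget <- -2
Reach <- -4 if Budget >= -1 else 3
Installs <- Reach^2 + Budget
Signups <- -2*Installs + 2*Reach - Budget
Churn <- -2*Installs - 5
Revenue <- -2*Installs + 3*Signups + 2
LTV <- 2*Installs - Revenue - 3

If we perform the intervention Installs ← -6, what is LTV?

-89

The intervention breaks the incoming arrows to Installs: Installs <- Reach^2 + Budget no longer applies, and Installs = -6.
Reach = -4 if Budget >= -1 else 3  [with Budget=-2]  = 3
Signups = -2*Installs + 2*Reach - Budget  [with Installs=-6, Reach=3, Budget=-2]  = 20
Revenue = -2*Installs + 3*Signups + 2  [with Installs=-6, Signups=20]  = 74
LTV = 2*Installs - Revenue - 3  [with Installs=-6, Revenue=74]  = -89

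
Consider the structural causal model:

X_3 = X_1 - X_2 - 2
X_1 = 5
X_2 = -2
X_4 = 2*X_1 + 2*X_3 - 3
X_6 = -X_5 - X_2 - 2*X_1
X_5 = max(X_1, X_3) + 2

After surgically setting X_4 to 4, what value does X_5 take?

7

Intervening sets X_4 = 4 and removes its equation (X_4 = 2*X_1 + 2*X_3 - 3).
No directed path runs from X_4 to X_5, so X_5 keeps its natural value.
X_3 = X_1 - X_2 - 2  [with X_1=5, X_2=-2]  = 5
X_5 = max(X_1, X_3) + 2  [with X_1=5, X_3=5]  = 7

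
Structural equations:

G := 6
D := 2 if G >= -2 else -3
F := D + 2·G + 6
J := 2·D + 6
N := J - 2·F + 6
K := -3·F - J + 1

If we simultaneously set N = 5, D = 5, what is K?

-84

The joint intervention fixes N = 5, D = 5, removing each variable's own equation.
F = D + 2·G + 6  [with D=5, G=6]  = 23
J = 2·D + 6  [with D=5]  = 16
K = -3·F - J + 1  [with F=23, J=16]  = -84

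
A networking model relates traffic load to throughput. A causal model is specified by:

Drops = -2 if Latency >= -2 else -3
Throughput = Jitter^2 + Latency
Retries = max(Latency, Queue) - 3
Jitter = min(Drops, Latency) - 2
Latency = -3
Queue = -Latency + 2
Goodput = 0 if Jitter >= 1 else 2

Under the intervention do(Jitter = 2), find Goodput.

0

Under do(Jitter=2), the mechanism Jitter = min(Drops, Latency) - 2 is discarded; Jitter is fixed at 2.
Goodput = 0 if Jitter >= 1 else 2  [with Jitter=2]  = 0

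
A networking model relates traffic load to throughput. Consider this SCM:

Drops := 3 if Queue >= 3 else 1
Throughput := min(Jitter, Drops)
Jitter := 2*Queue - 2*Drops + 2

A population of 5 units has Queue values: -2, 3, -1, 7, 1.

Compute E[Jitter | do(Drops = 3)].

-0.8

Every unit gets Drops=3 under the intervention. Jitter values become -8, 2, -6, 10, -2; E[Jitter|do(Drops=3)] = -0.8.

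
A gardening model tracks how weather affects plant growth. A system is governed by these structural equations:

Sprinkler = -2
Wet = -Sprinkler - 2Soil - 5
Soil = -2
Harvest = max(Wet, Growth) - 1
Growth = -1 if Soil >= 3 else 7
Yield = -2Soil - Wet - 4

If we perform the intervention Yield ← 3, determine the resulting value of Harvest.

6

The intervention breaks the incoming arrows to Yield: Yield = -2Soil - Wet - 4 no longer applies, and Yield = 3.
Since Harvest is not a descendant of the intervened variable, it is unaffected.
Wet = -Sprinkler - 2Soil - 5  [with Sprinkler=-2, Soil=-2]  = 1
Growth = -1 if Soil >= 3 else 7  [with Soil=-2]  = 7
Harvest = max(Wet, Growth) - 1  [with Wet=1, Growth=7]  = 6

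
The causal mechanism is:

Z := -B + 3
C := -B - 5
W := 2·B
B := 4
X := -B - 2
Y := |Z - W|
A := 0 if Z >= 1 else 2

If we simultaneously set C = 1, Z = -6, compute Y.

14

Under do(C = 1, Z = -6), each intervened variable's structural equation is replaced by its fixed value.
W = 2·B  [with B=4]  = 8
Y = |Z - W|  [with Z=-6, W=8]  = 14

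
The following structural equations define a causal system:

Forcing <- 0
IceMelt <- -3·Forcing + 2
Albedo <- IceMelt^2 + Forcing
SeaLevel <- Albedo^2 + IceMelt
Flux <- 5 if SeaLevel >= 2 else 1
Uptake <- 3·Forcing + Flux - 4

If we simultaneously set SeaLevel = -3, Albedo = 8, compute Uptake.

-3

The joint intervention fixes SeaLevel = -3, Albedo = 8, removing each variable's own equation.
Flux = 5 if SeaLevel >= 2 else 1  [with SeaLevel=-3]  = 1
Uptake = 3·Forcing + Flux - 4  [with Forcing=0, Flux=1]  = -3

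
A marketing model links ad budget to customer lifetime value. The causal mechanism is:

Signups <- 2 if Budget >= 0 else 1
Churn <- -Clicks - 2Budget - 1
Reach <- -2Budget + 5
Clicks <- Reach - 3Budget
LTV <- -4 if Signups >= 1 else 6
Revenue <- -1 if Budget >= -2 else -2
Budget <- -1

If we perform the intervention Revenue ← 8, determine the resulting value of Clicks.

10

do(Revenue=8) replaces the equation Revenue <- -1 if Budget >= -2 else -2 with the constant Revenue = 8.
Clicks is not downstream of the intervention, so its value is determined by the original equations.
Reach = -2Budget + 5  [with Budget=-1]  = 7
Clicks = Reach - 3Budget  [with Reach=7, Budget=-1]  = 10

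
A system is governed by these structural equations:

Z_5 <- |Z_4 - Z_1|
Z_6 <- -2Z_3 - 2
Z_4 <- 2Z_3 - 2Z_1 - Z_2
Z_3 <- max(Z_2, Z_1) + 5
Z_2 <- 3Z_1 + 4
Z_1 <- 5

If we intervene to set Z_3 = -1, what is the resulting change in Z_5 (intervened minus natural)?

do(Z_3=-1) replaces the equation Z_3 <- max(Z_2, Z_1) + 5 with the constant Z_3 = -1.
Z_2 = 3Z_1 + 4  [with Z_1=5]  = 19
Z_4 = 2Z_3 - 2Z_1 - Z_2  [with Z_3=-1, Z_1=5, Z_2=19]  = -31
Z_5 = |Z_4 - Z_1|  [with Z_4=-31, Z_1=5]  = 36
Without intervention: Z_2 = 3Z_1 + 4  [with Z_1=5]  = 19; Z_3 = max(Z_2, Z_1) + 5  [with Z_2=19, Z_1=5]  = 24; Z_4 = 2Z_3 - 2Z_1 - Z_2  [with Z_3=24, Z_1=5, Z_2=19]  = 19; Z_5 = |Z_4 - Z_1|  [with Z_4=19, Z_1=5]  = 14.
Change = 36 − 14 = 22.

22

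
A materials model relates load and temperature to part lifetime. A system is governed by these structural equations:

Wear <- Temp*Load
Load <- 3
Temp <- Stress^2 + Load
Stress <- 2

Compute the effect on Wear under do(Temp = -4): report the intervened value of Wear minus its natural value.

The intervention breaks the incoming arrows to Temp: Temp <- Stress^2 + Load no longer applies, and Temp = -4.
Wear = Temp*Load  [with Temp=-4, Load=3]  = -12
Without intervention: Temp = Stress^2 + Load  [with Stress=2, Load=3]  = 7; Wear = Temp*Load  [with Temp=7, Load=3]  = 21.
Change = -12 − 21 = -33.

-33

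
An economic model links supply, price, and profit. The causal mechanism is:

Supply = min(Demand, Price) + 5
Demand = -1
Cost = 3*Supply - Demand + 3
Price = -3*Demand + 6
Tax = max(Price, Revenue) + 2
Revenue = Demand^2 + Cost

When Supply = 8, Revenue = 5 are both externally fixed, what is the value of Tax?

11

Setting Supply = 8, Revenue = 5 by intervention discards those variables' equations.
Price = -3*Demand + 6  [with Demand=-1]  = 9
Tax = max(Price, Revenue) + 2  [with Price=9, Revenue=5]  = 11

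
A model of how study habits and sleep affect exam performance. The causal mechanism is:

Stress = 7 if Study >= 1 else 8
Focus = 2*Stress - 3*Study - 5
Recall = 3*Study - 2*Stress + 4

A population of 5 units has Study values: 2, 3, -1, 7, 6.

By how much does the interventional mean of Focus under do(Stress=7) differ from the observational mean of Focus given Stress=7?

3.3

The intervention sets Stress=7 in all 5 units regardless of Study. Recomputing Focus per unit gives 3, 0, 12, -12, -9; average -1.2.
Conditioning on Stress=7 selects the 4 unit(s) with Study ∈ {2, 3, 7, 6}. Their Focus values: 3, 0, -12, -9. Mean = -4.5.
Difference = -1.2 − (-4.5) = 3.3.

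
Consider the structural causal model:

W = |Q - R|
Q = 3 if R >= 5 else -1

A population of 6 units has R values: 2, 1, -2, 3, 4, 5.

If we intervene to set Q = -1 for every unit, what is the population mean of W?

do(Q=-1) breaks Q's dependence on R. With Q=-1 fixed, W across the units is 3, 2, 1, 4, 5, 6, mean 3.5.

3.5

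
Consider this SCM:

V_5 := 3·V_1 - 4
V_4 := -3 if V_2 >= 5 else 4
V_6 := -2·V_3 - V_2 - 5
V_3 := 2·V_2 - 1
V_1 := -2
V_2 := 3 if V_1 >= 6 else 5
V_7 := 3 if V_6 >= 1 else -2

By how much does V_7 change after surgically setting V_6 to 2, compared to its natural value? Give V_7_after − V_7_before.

5

Intervening sets V_6 = 2 and removes its equation (V_6 := -2·V_3 - V_2 - 5).
V_7 = 3 if V_6 >= 1 else -2  [with V_6=2]  = 3
Without intervention: V_2 = 3 if V_1 >= 6 else 5  [with V_1=-2]  = 5; V_3 = 2·V_2 - 1  [with V_2=5]  = 9; V_6 = -2·V_3 - V_2 - 5  [with V_3=9, V_2=5]  = -28; V_7 = 3 if V_6 >= 1 else -2  [with V_6=-28]  = -2.
Change = 3 − (-2) = 5.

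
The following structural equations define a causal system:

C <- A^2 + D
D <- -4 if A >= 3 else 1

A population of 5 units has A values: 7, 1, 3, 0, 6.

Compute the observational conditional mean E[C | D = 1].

1.5

Conditioning on D=1 selects the 2 unit(s) with A ∈ {1, 0}. Their C values: 2, 1. Mean = 1.5.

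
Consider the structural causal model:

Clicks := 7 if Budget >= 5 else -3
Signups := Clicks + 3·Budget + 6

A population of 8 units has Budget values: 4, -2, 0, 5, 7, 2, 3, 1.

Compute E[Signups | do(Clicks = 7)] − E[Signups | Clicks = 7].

-10.5

The intervention sets Clicks=7 in all 8 units regardless of Budget. Recomputing Signups per unit gives 25, 7, 13, 28, 34, 19, 22, 16; average 20.5.
Observing Clicks=7 restricts to units where Clicks's equation naturally yields 7: Budget ∈ {5, 7}. In that subpopulation Signups = 28, 34, mean 31.
Difference = 20.5 − 31 = -10.5.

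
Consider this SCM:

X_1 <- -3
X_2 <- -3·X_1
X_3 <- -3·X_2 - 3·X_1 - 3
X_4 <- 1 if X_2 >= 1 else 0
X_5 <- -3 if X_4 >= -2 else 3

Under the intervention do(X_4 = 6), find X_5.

Intervening sets X_4 = 6 and removes its equation (X_4 <- 1 if X_2 >= 1 else 0).
X_5 = -3 if X_4 >= -2 else 3  [with X_4=6]  = -3

-3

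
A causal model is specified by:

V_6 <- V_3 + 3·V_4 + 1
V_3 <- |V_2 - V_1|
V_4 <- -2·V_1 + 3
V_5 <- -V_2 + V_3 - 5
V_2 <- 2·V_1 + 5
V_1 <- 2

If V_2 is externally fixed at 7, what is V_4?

-1

Under do(V_2=7), the mechanism V_2 <- 2·V_1 + 5 is discarded; V_2 is fixed at 7.
Since V_4 is not a descendant of the intervened variable, it is unaffected.
V_4 = -2·V_1 + 3  [with V_1=2]  = -1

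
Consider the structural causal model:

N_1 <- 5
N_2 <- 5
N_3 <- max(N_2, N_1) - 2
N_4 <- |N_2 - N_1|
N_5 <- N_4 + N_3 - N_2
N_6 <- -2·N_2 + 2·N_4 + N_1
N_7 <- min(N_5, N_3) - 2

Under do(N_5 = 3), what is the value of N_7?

Under do(N_5=3), the mechanism N_5 <- N_4 + N_3 - N_2 is discarded; N_5 is fixed at 3.
N_3 = max(N_2, N_1) - 2  [with N_2=5, N_1=5]  = 3
N_7 = min(N_5, N_3) - 2  [with N_5=3, N_3=3]  = 1

1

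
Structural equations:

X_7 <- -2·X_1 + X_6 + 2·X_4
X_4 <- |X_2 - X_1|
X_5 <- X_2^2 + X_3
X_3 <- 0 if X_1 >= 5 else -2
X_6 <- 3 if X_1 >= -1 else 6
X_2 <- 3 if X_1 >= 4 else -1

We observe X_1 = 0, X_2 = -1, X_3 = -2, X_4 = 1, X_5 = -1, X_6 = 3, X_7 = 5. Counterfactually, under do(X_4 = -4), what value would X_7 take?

-5

The intervention breaks the incoming arrows to X_4: X_4 <- |X_2 - X_1| no longer applies, and X_4 = -4.
X_6 = 3 if X_1 >= -1 else 6  [with X_1=0]  = 3
X_7 = -2·X_1 + X_6 + 2·X_4  [with X_1=0, X_6=3, X_4=-4]  = -5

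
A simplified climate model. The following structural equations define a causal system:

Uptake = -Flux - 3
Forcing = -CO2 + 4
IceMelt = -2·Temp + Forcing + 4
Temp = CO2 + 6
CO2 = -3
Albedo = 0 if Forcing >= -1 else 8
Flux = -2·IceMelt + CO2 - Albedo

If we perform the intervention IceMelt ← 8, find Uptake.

The intervention breaks the incoming arrows to IceMelt: IceMelt = -2·Temp + Forcing + 4 no longer applies, and IceMelt = 8.
Forcing = -CO2 + 4  [with CO2=-3]  = 7
Albedo = 0 if Forcing >= -1 else 8  [with Forcing=7]  = 0
Flux = -2·IceMelt + CO2 - Albedo  [with IceMelt=8, CO2=-3, Albedo=0]  = -19
Uptake = -Flux - 3  [with Flux=-19]  = 16

16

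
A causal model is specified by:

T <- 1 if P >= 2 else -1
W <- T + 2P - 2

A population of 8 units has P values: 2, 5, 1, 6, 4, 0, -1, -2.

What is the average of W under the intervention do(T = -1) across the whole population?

Under do(T=-1), T's equation is replaced by T=-1 for every unit. Per-unit W: 1, 7, -1, 9, 5, -3, -5, -7. Mean = 0.75.

0.75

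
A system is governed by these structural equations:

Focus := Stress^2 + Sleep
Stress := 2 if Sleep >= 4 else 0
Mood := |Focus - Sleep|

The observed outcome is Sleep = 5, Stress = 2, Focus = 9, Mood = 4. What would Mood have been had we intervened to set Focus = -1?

The intervention breaks the incoming arrows to Focus: Focus := Stress^2 + Sleep no longer applies, and Focus = -1.
Mood = |Focus - Sleep|  [with Focus=-1, Sleep=5]  = 6

6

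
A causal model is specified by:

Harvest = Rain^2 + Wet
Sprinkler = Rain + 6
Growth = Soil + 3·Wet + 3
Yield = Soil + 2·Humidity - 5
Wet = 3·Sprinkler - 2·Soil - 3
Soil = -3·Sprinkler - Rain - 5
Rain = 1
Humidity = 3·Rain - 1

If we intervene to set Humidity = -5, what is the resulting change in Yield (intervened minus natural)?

-14

Intervening sets Humidity = -5 and removes its equation (Humidity = 3·Rain - 1).
Sprinkler = Rain + 6  [with Rain=1]  = 7
Soil = -3·Sprinkler - Rain - 5  [with Sprinkler=7, Rain=1]  = -27
Yield = Soil + 2·Humidity - 5  [with Soil=-27, Humidity=-5]  = -42
Without intervention: Sprinkler = Rain + 6  [with Rain=1]  = 7; Soil = -3·Sprinkler - Rain - 5  [with Sprinkler=7, Rain=1]  = -27; Humidity = 3·Rain - 1  [with Rain=1]  = 2; Yield = Soil + 2·Humidity - 5  [with Soil=-27, Humidity=2]  = -28.
Change = -42 − (-28) = -14.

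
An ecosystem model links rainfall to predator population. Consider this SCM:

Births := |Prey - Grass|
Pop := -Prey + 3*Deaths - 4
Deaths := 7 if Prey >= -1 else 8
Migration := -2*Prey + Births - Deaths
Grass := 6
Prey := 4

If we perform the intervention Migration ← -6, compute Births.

do(Migration=-6) replaces the equation Migration := -2*Prey + Births - Deaths with the constant Migration = -6.
Births is not downstream of the intervention, so its value is determined by the original equations.
Births = |Prey - Grass|  [with Prey=4, Grass=6]  = 2

2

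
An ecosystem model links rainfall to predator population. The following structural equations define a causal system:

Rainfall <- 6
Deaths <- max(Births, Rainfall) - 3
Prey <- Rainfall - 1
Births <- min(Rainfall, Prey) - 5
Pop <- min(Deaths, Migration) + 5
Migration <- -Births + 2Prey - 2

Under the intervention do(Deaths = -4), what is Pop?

1

Under do(Deaths=-4), the mechanism Deaths <- max(Births, Rainfall) - 3 is discarded; Deaths is fixed at -4.
Prey = Rainfall - 1  [with Rainfall=6]  = 5
Births = min(Rainfall, Prey) - 5  [with Rainfall=6, Prey=5]  = 0
Migration = -Births + 2Prey - 2  [with Births=0, Prey=5]  = 8
Pop = min(Deaths, Migration) + 5  [with Deaths=-4, Migration=8]  = 1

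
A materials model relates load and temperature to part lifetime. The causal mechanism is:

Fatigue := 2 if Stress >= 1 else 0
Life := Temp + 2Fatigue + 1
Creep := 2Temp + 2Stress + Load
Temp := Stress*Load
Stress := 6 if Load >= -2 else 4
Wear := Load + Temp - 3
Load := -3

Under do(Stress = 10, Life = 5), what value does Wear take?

-36

Setting Stress = 10, Life = 5 by intervention discards those variables' equations.
Temp = Stress*Load  [with Stress=10, Load=-3]  = -30
Wear = Load + Temp - 3  [with Load=-3, Temp=-30]  = -36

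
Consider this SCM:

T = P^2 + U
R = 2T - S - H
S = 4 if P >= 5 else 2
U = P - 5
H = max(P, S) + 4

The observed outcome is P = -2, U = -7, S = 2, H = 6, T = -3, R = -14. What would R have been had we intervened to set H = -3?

-5

Under do(H=-3), the mechanism H = max(P, S) + 4 is discarded; H is fixed at -3.
U = P - 5  [with P=-2]  = -7
S = 4 if P >= 5 else 2  [with P=-2]  = 2
T = P^2 + U  [with P=-2, U=-7]  = -3
R = 2T - S - H  [with T=-3, S=2, H=-3]  = -5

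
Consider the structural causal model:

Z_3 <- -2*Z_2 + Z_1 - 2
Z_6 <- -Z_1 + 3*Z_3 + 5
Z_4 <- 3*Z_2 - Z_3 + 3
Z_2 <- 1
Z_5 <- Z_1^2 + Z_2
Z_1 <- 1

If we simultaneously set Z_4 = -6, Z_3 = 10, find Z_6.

34

The joint intervention fixes Z_4 = -6, Z_3 = 10, removing each variable's own equation.
Z_6 = -Z_1 + 3*Z_3 + 5  [with Z_1=1, Z_3=10]  = 34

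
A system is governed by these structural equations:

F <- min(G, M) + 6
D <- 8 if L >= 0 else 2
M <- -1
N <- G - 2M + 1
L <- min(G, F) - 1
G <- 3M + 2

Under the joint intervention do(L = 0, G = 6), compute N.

9

Setting L = 0, G = 6 by intervention discards those variables' equations.
N = G - 2M + 1  [with G=6, M=-1]  = 9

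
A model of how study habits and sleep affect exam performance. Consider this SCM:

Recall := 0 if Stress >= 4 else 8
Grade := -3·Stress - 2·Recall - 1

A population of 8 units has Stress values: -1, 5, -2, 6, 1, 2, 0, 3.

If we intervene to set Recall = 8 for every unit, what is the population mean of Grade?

-22.25

Every unit gets Recall=8 under the intervention. Grade values become -14, -32, -11, -35, -20, -23, -17, -26; E[Grade|do(Recall=8)] = -22.25.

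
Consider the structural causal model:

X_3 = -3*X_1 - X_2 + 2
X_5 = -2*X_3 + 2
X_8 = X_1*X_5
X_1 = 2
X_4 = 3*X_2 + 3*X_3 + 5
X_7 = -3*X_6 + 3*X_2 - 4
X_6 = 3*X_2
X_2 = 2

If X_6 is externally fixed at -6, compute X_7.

20

Intervening sets X_6 = -6 and removes its equation (X_6 = 3*X_2).
X_7 = -3*X_6 + 3*X_2 - 4  [with X_6=-6, X_2=2]  = 20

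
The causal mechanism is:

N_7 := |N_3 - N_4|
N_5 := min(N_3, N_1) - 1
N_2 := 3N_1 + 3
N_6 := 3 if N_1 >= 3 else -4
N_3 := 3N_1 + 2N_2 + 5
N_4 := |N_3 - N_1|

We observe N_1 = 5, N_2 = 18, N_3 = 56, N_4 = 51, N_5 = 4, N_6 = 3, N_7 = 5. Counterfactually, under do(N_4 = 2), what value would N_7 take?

54

The intervention breaks the incoming arrows to N_4: N_4 := |N_3 - N_1| no longer applies, and N_4 = 2.
N_2 = 3N_1 + 3  [with N_1=5]  = 18
N_3 = 3N_1 + 2N_2 + 5  [with N_1=5, N_2=18]  = 56
N_7 = |N_3 - N_4|  [with N_3=56, N_4=2]  = 54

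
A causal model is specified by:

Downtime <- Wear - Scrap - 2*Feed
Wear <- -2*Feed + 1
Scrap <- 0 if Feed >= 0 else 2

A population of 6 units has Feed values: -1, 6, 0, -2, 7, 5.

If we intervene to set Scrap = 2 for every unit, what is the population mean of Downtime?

The intervention sets Scrap=2 in all 6 units regardless of Feed. Recomputing Downtime per unit gives 3, -25, -1, 7, -29, -21; average -11.

-11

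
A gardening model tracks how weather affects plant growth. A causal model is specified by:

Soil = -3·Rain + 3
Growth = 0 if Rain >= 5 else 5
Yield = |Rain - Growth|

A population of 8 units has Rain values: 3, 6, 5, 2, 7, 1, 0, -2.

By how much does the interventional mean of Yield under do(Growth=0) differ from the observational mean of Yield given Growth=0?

-2.75

The intervention sets Growth=0 in all 8 units regardless of Rain. Recomputing Yield per unit gives 3, 6, 5, 2, 7, 1, 0, 2; average 3.25.
Observing Growth=0 restricts to units where Growth's equation naturally yields 0: Rain ∈ {6, 5, 7}. In that subpopulation Yield = 6, 5, 7, mean 6.
Difference = 3.25 − 6 = -2.75.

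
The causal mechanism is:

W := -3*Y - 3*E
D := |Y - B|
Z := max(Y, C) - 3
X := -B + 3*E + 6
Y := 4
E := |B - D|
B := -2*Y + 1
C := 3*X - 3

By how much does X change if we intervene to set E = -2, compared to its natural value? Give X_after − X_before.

Intervening sets E = -2 and removes its equation (E := |B - D|).
B = -2*Y + 1  [with Y=4]  = -7
X = -B + 3*E + 6  [with B=-7, E=-2]  = 7
Without intervention: B = -2*Y + 1  [with Y=4]  = -7; D = |Y - B|  [with Y=4, B=-7]  = 11; E = |B - D|  [with B=-7, D=11]  = 18; X = -B + 3*E + 6  [with B=-7, E=18]  = 67.
Change = 7 − 67 = -60.

-60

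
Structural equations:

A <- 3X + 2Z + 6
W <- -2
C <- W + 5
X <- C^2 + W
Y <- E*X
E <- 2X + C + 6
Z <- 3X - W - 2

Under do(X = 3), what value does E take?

do(X=3) replaces the equation X <- C^2 + W with the constant X = 3.
C = W + 5  [with W=-2]  = 3
E = 2X + C + 6  [with X=3, C=3]  = 15

15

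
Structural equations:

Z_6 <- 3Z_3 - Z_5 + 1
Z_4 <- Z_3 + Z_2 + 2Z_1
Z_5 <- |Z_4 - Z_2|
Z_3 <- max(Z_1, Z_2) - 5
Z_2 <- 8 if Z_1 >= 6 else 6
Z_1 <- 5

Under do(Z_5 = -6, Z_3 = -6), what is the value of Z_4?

Under do(Z_5 = -6, Z_3 = -6), each intervened variable's structural equation is replaced by its fixed value.
Z_2 = 8 if Z_1 >= 6 else 6  [with Z_1=5]  = 6
Z_4 = Z_3 + Z_2 + 2Z_1  [with Z_3=-6, Z_2=6, Z_1=5]  = 10

10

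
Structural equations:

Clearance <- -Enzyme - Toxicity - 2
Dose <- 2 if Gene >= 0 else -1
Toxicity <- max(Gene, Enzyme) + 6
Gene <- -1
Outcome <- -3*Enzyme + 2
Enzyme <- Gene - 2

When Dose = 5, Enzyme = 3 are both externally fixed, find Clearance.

Under do(Dose = 5, Enzyme = 3), each intervened variable's structural equation is replaced by its fixed value.
Toxicity = max(Gene, Enzyme) + 6  [with Gene=-1, Enzyme=3]  = 9
Clearance = -Enzyme - Toxicity - 2  [with Enzyme=3, Toxicity=9]  = -14

-14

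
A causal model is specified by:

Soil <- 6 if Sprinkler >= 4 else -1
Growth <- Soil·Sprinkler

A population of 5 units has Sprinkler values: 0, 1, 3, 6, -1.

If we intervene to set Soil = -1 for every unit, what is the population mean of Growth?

Every unit gets Soil=-1 under the intervention. Growth values become 0, -1, -3, -6, 1; E[Growth|do(Soil=-1)] = -1.8.

-1.8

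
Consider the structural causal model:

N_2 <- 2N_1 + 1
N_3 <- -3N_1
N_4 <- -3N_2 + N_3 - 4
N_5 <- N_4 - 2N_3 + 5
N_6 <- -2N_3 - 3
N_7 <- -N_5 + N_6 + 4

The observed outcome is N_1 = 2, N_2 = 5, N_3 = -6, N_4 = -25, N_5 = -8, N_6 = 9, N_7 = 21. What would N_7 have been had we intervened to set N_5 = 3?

10

Under do(N_5=3), the mechanism N_5 <- N_4 - 2N_3 + 5 is discarded; N_5 is fixed at 3.
N_3 = -3N_1  [with N_1=2]  = -6
N_6 = -2N_3 - 3  [with N_3=-6]  = 9
N_7 = -N_5 + N_6 + 4  [with N_5=3, N_6=9]  = 10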